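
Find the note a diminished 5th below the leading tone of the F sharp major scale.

The leading tone of F# major is E#.
A diminished fifth (6 semitones) below E# lands on the letter A, giving A##.

A##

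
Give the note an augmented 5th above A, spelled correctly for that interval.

E#

A fifth above A lands on the letter E.
An augmented fifth spans 8 semitones, so A moves to pitch class 5. On the letter E that is E#.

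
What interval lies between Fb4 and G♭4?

The letter names run F→G, a span of 1 letter step, so the interval is some kind of second.
Fb to Gb is 2 semitones. A major second is 2, so 2 makes it major.

major second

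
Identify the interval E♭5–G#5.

The letter names run E→G, a span of 2 letter steps, so the interval is some kind of third.
Eb to G# is 5 semitones. A major third is 4, so 5 makes it augmented.

augmented third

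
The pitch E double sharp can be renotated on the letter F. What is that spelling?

F#

Plain F sits 1 semitone below E##, so on the letter F the same pitch needs a sharp: F#.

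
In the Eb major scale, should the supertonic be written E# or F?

Each scale degree takes a distinct letter name. Degree 2 of a scale on E must use the letter F.
F and E# are enharmonically the same pitch, but only F uses the letter F, so it is the correct spelling here.

F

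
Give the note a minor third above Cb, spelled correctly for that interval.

A third above C lands on the letter E.
A minor third spans 3 semitones, so Cb moves to pitch class 2. On the letter E that is Ebb.

Ebb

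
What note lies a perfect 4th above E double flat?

A fourth above E lands on the letter A.
A perfect fourth spans 5 semitones, so Ebb moves to pitch class 7. On the letter A that is Abb.

Abb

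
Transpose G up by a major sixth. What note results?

A sixth above G lands on the letter E.
A major sixth spans 9 semitones, so G moves to pitch class 4. On the letter E that is E.

E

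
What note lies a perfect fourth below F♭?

Cb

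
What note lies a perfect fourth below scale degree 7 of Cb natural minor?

Scale degree 7 of Cb natural minor is Bbb.
A perfect fourth (5 semitones) below Bbb lands on the letter F, giving Fb.

Fb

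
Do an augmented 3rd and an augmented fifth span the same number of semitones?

An augmented third spans 5 semitones; an augmented fifth spans 8.
The spans differ, so they are not enharmonic equivalents.

No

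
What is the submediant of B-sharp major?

The B# major scale runs B# C## D## E# F## G## A##.
Degree 6 is G##.

G##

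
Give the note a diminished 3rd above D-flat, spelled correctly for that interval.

D up a major third is F#, so the target letter is F.
From Db, a diminished third is 2 semitones up: Fbb.

Fbb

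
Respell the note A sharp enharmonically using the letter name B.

Bb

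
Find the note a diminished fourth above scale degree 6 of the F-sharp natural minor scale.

Gb

Scale degree 6 of F# natural minor is D.
A diminished fourth (4 semitones) above D lands on the letter G, giving Gb.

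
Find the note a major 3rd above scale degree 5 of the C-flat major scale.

Bb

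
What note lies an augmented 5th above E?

E up a perfect fifth is B, so the target letter is B.
From E, an augmented fifth is 8 semitones up: B#.

B#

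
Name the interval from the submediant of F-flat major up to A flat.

perfect fifth

The submediant of Fb major is Db.
Db up to Ab: letters D→A make it a fifth; 7 semitones makes it perfect.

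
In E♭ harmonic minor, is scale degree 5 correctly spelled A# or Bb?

Each scale degree takes a distinct letter name. Degree 5 of a scale on E must use the letter B.
Bb and A# are enharmonically the same pitch, but only Bb uses the letter B, so it is the correct spelling here.

Bb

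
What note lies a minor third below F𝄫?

F down a major third is Db, so the target letter is D.
From Fbb, a minor third is 3 semitones down: Dbb.

Dbb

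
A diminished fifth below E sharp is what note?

E down a perfect fifth is A, so the target letter is A.
From E#, a diminished fifth is 6 semitones down: A##.

A##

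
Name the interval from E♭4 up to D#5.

augmented seventh

The letter names run E→D, a span of 6 letter steps, so the interval is some kind of seventh.
Eb to D# is 12 semitones. A major seventh is 11, so 12 makes it augmented.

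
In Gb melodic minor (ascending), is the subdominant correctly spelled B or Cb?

Cb

Each scale degree takes a distinct letter name. Degree 4 of a scale on G must use the letter C.
Cb and B are enharmonically the same pitch, but only Cb uses the letter C, so it is the correct spelling here.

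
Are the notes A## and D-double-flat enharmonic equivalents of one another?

No

Two spellings are enharmonically equivalent only if they share a pitch class.
Here A## → 11, Dbb → 0; 0 ≠ 11, so they are not.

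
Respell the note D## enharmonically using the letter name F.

Plain F sits 1 semitone above D##, so on the letter F the same pitch needs a flat: Fb.

Fb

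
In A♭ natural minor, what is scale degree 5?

Degree 5 takes the letter 4 steps above A, which is E.
In natural minor, degree 5 sits 7 semitones above the tonic. Ab + 7 semitones is pitch class 3, spelled on E as Eb.

Eb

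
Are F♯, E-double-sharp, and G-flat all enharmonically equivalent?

Yes

F# is pitch class 6; E## is pitch class 6; Gb is pitch class 6.
All spellings map to pitch class 6, so they are enharmonically equivalent.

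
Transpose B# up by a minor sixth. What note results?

A sixth above B lands on the letter G.
A minor sixth spans 8 semitones, so B# moves to pitch class 8. On the letter G that is G#.

G#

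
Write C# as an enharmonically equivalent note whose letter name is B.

Plain B sits 2 semitones below C#, so on the letter B the same pitch needs a double sharp: B##.

B##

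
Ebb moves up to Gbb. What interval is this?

Counting letters E–F–G gives a third.
Ebb→Gbb = 3 semitones, 1 narrower than the major third (4), so minor.

minor third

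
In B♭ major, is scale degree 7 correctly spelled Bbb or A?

A

Each scale degree takes a distinct letter name. Degree 7 of a scale on B must use the letter A.
A and Bbb are enharmonically the same pitch, but only A uses the letter A, so it is the correct spelling here.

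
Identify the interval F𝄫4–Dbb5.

major sixth

Counting letters F–G–A–B–C–D gives a sixth.
Fbb→Dbb = 9 semitones, exactly the major sixth.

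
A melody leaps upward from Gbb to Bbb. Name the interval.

major third

Counting letters G–A–B gives a third.
Gbb→Bbb = 4 semitones, exactly the major third.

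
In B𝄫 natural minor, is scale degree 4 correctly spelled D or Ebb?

Each scale degree takes a distinct letter name. Degree 4 of a scale on B must use the letter E.
Ebb and D are enharmonically the same pitch, but only Ebb uses the letter E, so it is the correct spelling here.

Ebb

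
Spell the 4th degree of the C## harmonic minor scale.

The C## harmonic minor scale runs C## D## E# F## G## A# B##.
Degree 4 is F##.

F##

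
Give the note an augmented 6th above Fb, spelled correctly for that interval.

D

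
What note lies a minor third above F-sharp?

A third above F lands on the letter A.
A minor third spans 3 semitones, so F# moves to pitch class 9. On the letter A that is A.

A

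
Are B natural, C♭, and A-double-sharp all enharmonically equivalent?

B = pitch class 11 and Cb = pitch class 11 and A## = pitch class 11 — the same pitch class, so they are enharmonic equivalents.

Yes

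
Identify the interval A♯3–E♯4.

The letter names run A→E, a span of 4 letter steps, so the interval is some kind of fifth.
A# to E# is 7 semitones. A perfect fifth is 7, so 7 makes it perfect.

perfect fifth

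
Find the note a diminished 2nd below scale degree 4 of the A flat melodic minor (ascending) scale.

C#

Scale degree 4 of Ab melodic minor (ascending) is Db.
A diminished second (0 semitones) below Db lands on the letter C, giving C#.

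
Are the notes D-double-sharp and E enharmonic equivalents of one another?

D## is pitch class 4; E is pitch class 4.
All spellings map to pitch class 4, so they are enharmonically equivalent.

Yes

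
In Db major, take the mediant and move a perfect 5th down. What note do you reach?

The mediant of Db major is F.
A perfect fifth (7 semitones) below F lands on the letter B, giving Bb.

Bb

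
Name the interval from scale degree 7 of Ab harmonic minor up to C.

Scale degree 7 of Ab harmonic minor is G.
G up to C: letters G→C make it a fourth; 5 semitones makes it perfect.

perfect fourth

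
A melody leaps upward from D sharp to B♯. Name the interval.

major sixth

Counting letters D–E–F–G–A–B gives a sixth.
D#→B# = 9 semitones, exactly the major sixth.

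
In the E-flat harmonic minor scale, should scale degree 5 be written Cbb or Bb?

Each scale degree takes a distinct letter name. Degree 5 of a scale on E must use the letter B.
Bb and Cbb are enharmonically the same pitch, but only Bb uses the letter B, so it is the correct spelling here.

Bb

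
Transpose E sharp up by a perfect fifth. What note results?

B#

E up a perfect fifth is B, so the target letter is B.
From E#, a perfect fifth is 7 semitones up: B#.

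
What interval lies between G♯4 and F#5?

minor seventh

The letter names run G→F, a span of 6 letter steps, so the interval is some kind of seventh.
G# to F# is 10 semitones. A major seventh is 11, so 10 makes it minor.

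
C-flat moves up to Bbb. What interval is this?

minor seventh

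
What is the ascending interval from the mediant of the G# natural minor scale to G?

minor sixth

The mediant of G# natural minor is B.
B up to G: letters B→G make it a sixth; 8 semitones makes it minor.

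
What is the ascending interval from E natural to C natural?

minor sixth

The letter names run E→C, a span of 5 letter steps, so the interval is some kind of sixth.
E to C is 8 semitones. A major sixth is 9, so 8 makes it minor.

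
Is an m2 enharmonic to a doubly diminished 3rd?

Yes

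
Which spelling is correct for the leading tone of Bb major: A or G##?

Each scale degree takes a distinct letter name. Degree 7 of a scale on B must use the letter A.
A and G## are enharmonically the same pitch, but only A uses the letter A, so it is the correct spelling here.

A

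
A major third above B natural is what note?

D#

B up a major third is D#, so the target letter is D.
From B, a major third is 4 semitones up: D#.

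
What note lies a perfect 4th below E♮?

E down a perfect fourth is B, so the target letter is B.
From E, a perfect fourth is 5 semitones down: B.

B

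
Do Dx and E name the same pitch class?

Yes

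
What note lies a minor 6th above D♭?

A sixth above D lands on the letter B.
A minor sixth spans 8 semitones, so Db moves to pitch class 9. On the letter B that is Bbb.

Bbb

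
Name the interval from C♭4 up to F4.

augmented fourth

The letter names run C→F, a span of 3 letter steps, so the interval is some kind of fourth.
Cb to F is 6 semitones. A perfect fourth is 5, so 6 makes it augmented.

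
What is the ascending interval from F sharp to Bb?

Counting letters F–G–A–B gives a fourth.
F#→Bb = 4 semitones, 1 narrower than the perfect fourth (5), so diminished.

diminished fourth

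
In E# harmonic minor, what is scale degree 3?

Degree 3 takes the letter 2 steps above E, which is G.
In harmonic minor, degree 3 sits 3 semitones above the tonic. E# + 3 semitones is pitch class 8, spelled on G as G#.

G#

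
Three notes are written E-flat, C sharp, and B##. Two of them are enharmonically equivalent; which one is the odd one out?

In 12-tone equal temperament, enharmonic equivalents share a pitch class. Eb is pitch class 3; C# is pitch class 1; B## is pitch class 1.
C# and B## share pitch class 1, while Eb is pitch class 3.

Eb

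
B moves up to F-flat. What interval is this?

The letter names run B→F, a span of 4 letter steps, so the interval is some kind of fifth.
B to Fb is 5 semitones. A perfect fifth is 7, so 5 makes it doubly diminished.

doubly diminished fifth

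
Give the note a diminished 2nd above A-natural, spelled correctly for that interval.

Bbb

A up a major second is B, so the target letter is B.
From A, a diminished second is 0 semitones up: Bbb.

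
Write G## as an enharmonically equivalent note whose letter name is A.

G## is pitch class 9. The letter A alone is pitch class 9.
Pitch class 9 on A needs no accidental: A.

A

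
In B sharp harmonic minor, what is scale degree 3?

D#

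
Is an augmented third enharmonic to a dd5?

An augmented third spans 5 semitones; a doubly diminished fifth spans 5.
They are enharmonically equivalent.

Yes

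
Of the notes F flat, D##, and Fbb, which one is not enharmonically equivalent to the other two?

In 12-tone equal temperament, enharmonic equivalents share a pitch class. Fb is pitch class 4; D## is pitch class 4; Fbb is pitch class 3.
Fb and D## share pitch class 4, while Fbb is pitch class 3.

Fbb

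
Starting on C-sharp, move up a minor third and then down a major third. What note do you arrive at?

C

A minor third up from C# is E (letter E, 3 semitones up).
A major third down from E is C (letter C, 4 semitones down).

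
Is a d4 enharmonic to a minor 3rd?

No

A diminished fourth spans 4 semitones; a minor third spans 3.
The spans differ, so they are not enharmonic equivalents.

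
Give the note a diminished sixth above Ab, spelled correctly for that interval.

Fbb

A sixth above A lands on the letter F.
A diminished sixth spans 7 semitones, so Ab moves to pitch class 3. On the letter F that is Fbb.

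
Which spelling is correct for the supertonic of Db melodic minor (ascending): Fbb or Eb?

Eb

Each scale degree takes a distinct letter name. Degree 2 of a scale on D must use the letter E.
Eb and Fbb are enharmonically the same pitch, but only Eb uses the letter E, so it is the correct spelling here.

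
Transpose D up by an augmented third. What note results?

F##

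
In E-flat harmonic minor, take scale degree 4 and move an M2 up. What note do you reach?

Scale degree 4 of Eb harmonic minor is Ab.
A major second (2 semitones) above Ab lands on the letter B, giving Bb.

Bb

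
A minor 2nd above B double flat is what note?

B up a major second is C#, so the target letter is C.
From Bbb, a minor second is 1 semitone up: Cbb.

Cbb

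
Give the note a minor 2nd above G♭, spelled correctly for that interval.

G up a major second is A, so the target letter is A.
From Gb, a minor second is 1 semitone up: Abb.

Abb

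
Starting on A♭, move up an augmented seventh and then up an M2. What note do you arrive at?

A#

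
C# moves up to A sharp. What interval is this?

The letter names run C→A, a span of 5 letter steps, so the interval is some kind of sixth.
C# to A# is 9 semitones. A major sixth is 9, so 9 makes it major.

major sixth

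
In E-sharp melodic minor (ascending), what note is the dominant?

The E# melodic minor (ascending) scale runs E# F## G# A# B# C## D##.
Degree 5 is B#.

B#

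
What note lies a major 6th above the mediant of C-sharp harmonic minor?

The mediant of C# harmonic minor is E.
A major sixth (9 semitones) above E lands on the letter C, giving C#.

C#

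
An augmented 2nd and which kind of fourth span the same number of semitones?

doubly diminished

An augmented second spans 3 semitones.
A fourth spanning 3 semitones is doubly diminished (the perfect fourth is 5).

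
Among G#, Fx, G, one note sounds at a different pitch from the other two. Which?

G#

In 12-tone equal temperament, enharmonic equivalents share a pitch class. G# is pitch class 8; F## is pitch class 7; G is pitch class 7.
F## and G share pitch class 7, while G# is pitch class 8.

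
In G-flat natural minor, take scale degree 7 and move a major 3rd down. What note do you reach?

Scale degree 7 of Gb natural minor is Fb.
A major third (4 semitones) below Fb lands on the letter D, giving Dbb.

Dbb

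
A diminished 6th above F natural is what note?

Dbb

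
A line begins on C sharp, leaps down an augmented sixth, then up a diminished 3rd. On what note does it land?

An augmented sixth down from C# is Eb (letter E, 10 semitones down).
A diminished third up from Eb is Gbb (letter G, 2 semitones up).

Gbb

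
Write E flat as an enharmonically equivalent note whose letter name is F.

Fbb

Plain F sits 2 semitones above Eb, so on the letter F the same pitch needs a double flat: Fbb.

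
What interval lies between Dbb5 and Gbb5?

The letter names run D→G, a span of 3 letter steps, so the interval is some kind of fourth.
Dbb to Gbb is 5 semitones. A perfect fourth is 5, so 5 makes it perfect.

perfect fourth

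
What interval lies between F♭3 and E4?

augmented seventh

Counting letters F–G–A–B–C–D–E gives a seventh.
Fb→E = 12 semitones, 1 wider than the major seventh (11), so augmented.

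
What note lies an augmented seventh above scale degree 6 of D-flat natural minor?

A

Scale degree 6 of Db natural minor is Bbb.
An augmented seventh (12 semitones) above Bbb lands on the letter A, giving A.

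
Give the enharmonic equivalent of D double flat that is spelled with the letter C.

Dbb is pitch class 0. The letter C alone is pitch class 0.
Pitch class 0 on C needs no accidental: C.

C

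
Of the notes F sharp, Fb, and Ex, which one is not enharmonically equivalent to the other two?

Fb

In 12-tone equal temperament, enharmonic equivalents share a pitch class. F# is pitch class 6; Fb is pitch class 4; E## is pitch class 6.
F# and E## share pitch class 6, while Fb is pitch class 4.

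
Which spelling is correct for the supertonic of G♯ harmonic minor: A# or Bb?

Each scale degree takes a distinct letter name. Degree 2 of a scale on G must use the letter A.
A# and Bb are enharmonically the same pitch, but only A# uses the letter A, so it is the correct spelling here.

A#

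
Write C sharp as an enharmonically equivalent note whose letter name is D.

Db

Plain D sits 1 semitone above C#, so on the letter D the same pitch needs a flat: Db.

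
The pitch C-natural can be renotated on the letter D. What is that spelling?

Dbb

Plain D sits 2 semitones above C, so on the letter D the same pitch needs a double flat: Dbb.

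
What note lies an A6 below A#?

C

A down a major sixth is C, so the target letter is C.
From A#, an augmented sixth is 10 semitones down: C.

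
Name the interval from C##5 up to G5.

doubly diminished fifth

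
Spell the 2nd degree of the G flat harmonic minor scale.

The Gb harmonic minor scale runs Gb Ab Bbb Cb Db Ebb F.
Degree 2 is Ab.

Ab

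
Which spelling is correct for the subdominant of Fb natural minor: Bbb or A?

Bbb

Each scale degree takes a distinct letter name. Degree 4 of a scale on F must use the letter B.
Bbb and A are enharmonically the same pitch, but only Bbb uses the letter B, so it is the correct spelling here.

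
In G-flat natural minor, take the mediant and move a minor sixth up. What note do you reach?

The mediant of Gb natural minor is Bbb.
A minor sixth (8 semitones) above Bbb lands on the letter G, giving Gbb.

Gbb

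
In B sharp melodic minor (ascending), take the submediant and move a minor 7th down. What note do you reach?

A##

The submediant of B# melodic minor (ascending) is G##.
A minor seventh (10 semitones) below G## lands on the letter A, giving A##.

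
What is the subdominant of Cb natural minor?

The Cb natural minor scale runs Cb Db Ebb Fb Gb Abb Bbb.
Degree 4 is Fb.

Fb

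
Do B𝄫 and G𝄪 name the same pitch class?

Bbb is pitch class 9; G## is pitch class 9.
All spellings map to pitch class 9, so they are enharmonically equivalent.

Yes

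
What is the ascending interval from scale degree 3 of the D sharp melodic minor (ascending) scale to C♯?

perfect fifth

Scale degree 3 of D# melodic minor (ascending) is F#.
F# up to C#: letters F→C make it a fifth; 7 semitones makes it perfect.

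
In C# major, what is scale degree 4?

F#

The C# major scale runs C# D# E# F# G# A# B#.
Degree 4 is F#.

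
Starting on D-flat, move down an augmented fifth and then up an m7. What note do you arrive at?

An augmented fifth down from Db is Gbb (letter G, 8 semitones down).
A minor seventh up from Gbb is Fbb (letter F, 10 semitones up).

Fbb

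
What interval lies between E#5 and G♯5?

minor third

The letter names run E→G, a span of 2 letter steps, so the interval is some kind of third.
E# to G# is 3 semitones. A major third is 4, so 3 makes it minor.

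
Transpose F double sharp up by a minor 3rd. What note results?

A#

A third above F lands on the letter A.
A minor third spans 3 semitones, so F## moves to pitch class 10. On the letter A that is A#.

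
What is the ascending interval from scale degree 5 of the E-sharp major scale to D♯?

Scale degree 5 of E# major is B#.
B# up to D#: letters B→D make it a third; 3 semitones makes it minor.

minor third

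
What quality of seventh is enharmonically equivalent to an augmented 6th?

minor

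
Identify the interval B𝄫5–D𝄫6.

The letter names run B→D, a span of 2 letter steps, so the interval is some kind of third.
Bbb to Dbb is 3 semitones. A major third is 4, so 3 makes it minor.

minor third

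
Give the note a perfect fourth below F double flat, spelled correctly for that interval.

F down a perfect fourth is C, so the target letter is C.
From Fbb, a perfect fourth is 5 semitones down: Cbb.

Cbb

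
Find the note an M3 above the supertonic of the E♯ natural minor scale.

The supertonic of E# natural minor is F##.
A major third (4 semitones) above F## lands on the letter A, giving A##.

A##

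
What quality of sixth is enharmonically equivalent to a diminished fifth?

A diminished fifth spans 6 semitones.
A sixth spanning 6 semitones is doubly diminished (the major sixth is 9).

doubly diminished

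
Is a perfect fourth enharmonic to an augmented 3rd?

Yes

A perfect fourth spans 5 semitones; an augmented third spans 5.
They are enharmonically equivalent.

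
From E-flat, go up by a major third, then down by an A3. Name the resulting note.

A major third up from Eb is G (letter G, 4 semitones up).
An augmented third down from G is Ebb (letter E, 5 semitones down).

Ebb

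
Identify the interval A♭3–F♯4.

The letter names run A→F, a span of 5 letter steps, so the interval is some kind of sixth.
Ab to F# is 10 semitones. A major sixth is 9, so 10 makes it augmented.

augmented sixth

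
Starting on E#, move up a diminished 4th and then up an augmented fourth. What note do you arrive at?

D#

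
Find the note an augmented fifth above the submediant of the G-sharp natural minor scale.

B#

The submediant of G# natural minor is E.
An augmented fifth (8 semitones) above E lands on the letter B, giving B#.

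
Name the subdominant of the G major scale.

C

Degree 4 takes the letter 3 steps above G, which is C.
In major, degree 4 sits 5 semitones above the tonic. G + 5 semitones is pitch class 0, spelled on C as C.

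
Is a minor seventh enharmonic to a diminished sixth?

A minor seventh spans 10 semitones; a diminished sixth spans 7.
The spans differ, so they are not enharmonic equivalents.

No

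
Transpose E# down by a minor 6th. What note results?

A sixth below E lands on the letter G.
A minor sixth spans 8 semitones, so E# moves to pitch class 9. On the letter G that is G##.

G##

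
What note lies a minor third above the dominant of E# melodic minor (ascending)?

D#

The dominant of E# melodic minor (ascending) is B#.
A minor third (3 semitones) above B# lands on the letter D, giving D#.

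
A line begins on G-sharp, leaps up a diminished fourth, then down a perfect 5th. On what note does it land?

F

A diminished fourth up from G# is C (letter C, 4 semitones up).
A perfect fifth down from C is F (letter F, 7 semitones down).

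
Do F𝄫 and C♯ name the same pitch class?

No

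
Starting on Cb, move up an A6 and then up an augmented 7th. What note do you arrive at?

An augmented sixth up from Cb is A (letter A, 10 semitones up).
An augmented seventh up from A is G## (letter G, 12 semitones up).

G##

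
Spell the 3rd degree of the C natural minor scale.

Degree 3 takes the letter 2 steps above C, which is E.
In natural minor, degree 3 sits 3 semitones above the tonic. C + 3 semitones is pitch class 3, spelled on E as Eb.

Eb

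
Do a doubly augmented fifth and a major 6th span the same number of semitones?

A doubly augmented fifth spans 9 semitones; a major sixth spans 9.
They are enharmonically equivalent.

Yes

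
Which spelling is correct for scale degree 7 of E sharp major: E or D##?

D##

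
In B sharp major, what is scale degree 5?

F##

Degree 5 takes the letter 4 steps above B, which is F.
In major, degree 5 sits 7 semitones above the tonic. B# + 7 semitones is pitch class 7, spelled on F as F##.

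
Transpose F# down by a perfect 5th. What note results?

B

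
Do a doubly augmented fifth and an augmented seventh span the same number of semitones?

A doubly augmented fifth spans 9 semitones; an augmented seventh spans 12.
The spans differ, so they are not enharmonic equivalents.

No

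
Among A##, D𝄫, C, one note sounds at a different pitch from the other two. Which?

A##

In 12-tone equal temperament, enharmonic equivalents share a pitch class. A## is pitch class 11; Dbb is pitch class 0; C is pitch class 0.
Dbb and C share pitch class 0, while A## is pitch class 11.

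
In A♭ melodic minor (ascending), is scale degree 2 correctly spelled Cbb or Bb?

Each scale degree takes a distinct letter name. Degree 2 of a scale on A must use the letter B.
Bb and Cbb are enharmonically the same pitch, but only Bb uses the letter B, so it is the correct spelling here.

Bb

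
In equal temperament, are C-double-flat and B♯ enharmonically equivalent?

No

Cbb is pitch class 10; B# is pitch class 0.
The pitch classes differ (10 vs. 0), so they are not enharmonic equivalents.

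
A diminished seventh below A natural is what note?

B#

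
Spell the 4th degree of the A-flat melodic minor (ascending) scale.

Db

The Ab melodic minor (ascending) scale runs Ab Bb Cb Db Eb F G.
Degree 4 is Db.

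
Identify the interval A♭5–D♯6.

Counting letters A–B–C–D gives a fourth.
Ab→D# = 7 semitones, 2 wider than the perfect fourth (5), so doubly augmented.

doubly augmented fourth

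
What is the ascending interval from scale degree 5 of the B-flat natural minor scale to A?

major third

Scale degree 5 of Bb natural minor is F.
F up to A: letters F→A make it a third; 4 semitones makes it major.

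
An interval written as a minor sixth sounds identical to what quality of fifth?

A minor sixth spans 8 semitones.
A fifth spanning 8 semitones is augmented (the perfect fifth is 7).

augmented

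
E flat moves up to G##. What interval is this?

doubly augmented third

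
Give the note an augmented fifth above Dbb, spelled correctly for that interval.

Ab

D up a perfect fifth is A, so the target letter is A.
From Dbb, an augmented fifth is 8 semitones up: Ab.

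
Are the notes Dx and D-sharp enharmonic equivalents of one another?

No

D## is pitch class 4; D# is pitch class 3.
The pitch classes differ (4 vs. 3), so they are not enharmonic equivalents.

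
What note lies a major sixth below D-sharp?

F#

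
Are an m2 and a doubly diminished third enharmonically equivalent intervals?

Yes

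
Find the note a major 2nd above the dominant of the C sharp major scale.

The dominant of C# major is G#.
A major second (2 semitones) above G# lands on the letter A, giving A#.

A#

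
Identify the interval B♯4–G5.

diminished sixth

The letter names run B→G, a span of 5 letter steps, so the interval is some kind of sixth.
B# to G is 7 semitones. A major sixth is 9, so 7 makes it diminished.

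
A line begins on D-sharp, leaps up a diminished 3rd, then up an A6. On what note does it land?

D#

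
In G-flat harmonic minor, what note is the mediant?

The Gb harmonic minor scale runs Gb Ab Bbb Cb Db Ebb F.
Degree 3 is Bbb.

Bbb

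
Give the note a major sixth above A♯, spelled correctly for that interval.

F##

A up a major sixth is F#, so the target letter is F.
From A#, a major sixth is 9 semitones up: F##.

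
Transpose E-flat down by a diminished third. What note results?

C#

E down a major third is C, so the target letter is C.
From Eb, a diminished third is 2 semitones down: C#.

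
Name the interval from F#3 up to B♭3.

diminished fourth

Counting letters F–G–A–B gives a fourth.
F#→Bb = 4 semitones, 1 narrower than the perfect fourth (5), so diminished.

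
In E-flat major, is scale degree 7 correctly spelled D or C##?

Each scale degree takes a distinct letter name. Degree 7 of a scale on E must use the letter D.
D and C## are enharmonically the same pitch, but only D uses the letter D, so it is the correct spelling here.

D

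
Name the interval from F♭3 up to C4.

augmented fifth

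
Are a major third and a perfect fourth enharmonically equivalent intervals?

A major third spans 4 semitones; a perfect fourth spans 5.
The spans differ, so they are not enharmonic equivalents.

No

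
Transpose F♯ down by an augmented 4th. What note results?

A fourth below F lands on the letter C.
An augmented fourth spans 6 semitones, so F# moves to pitch class 0. On the letter C that is C.

C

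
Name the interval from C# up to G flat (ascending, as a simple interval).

doubly diminished fifth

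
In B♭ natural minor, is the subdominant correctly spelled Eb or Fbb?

Each scale degree takes a distinct letter name. Degree 4 of a scale on B must use the letter E.
Eb and Fbb are enharmonically the same pitch, but only Eb uses the letter E, so it is the correct spelling here.

Eb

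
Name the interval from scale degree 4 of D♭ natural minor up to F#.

augmented seventh

Scale degree 4 of Db natural minor is Gb.
Gb up to F#: letters G→F make it a seventh; 12 semitones makes it augmented.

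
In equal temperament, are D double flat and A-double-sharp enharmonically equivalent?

No

Dbb is pitch class 0; A## is pitch class 11.
The pitch classes differ (0 vs. 11), so they are not enharmonic equivalents.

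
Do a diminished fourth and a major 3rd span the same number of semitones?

A diminished fourth spans 4 semitones; a major third spans 4.
They are enharmonically equivalent.

Yes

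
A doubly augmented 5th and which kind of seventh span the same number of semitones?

A doubly augmented fifth spans 9 semitones.
A seventh spanning 9 semitones is diminished (the major seventh is 11).

diminished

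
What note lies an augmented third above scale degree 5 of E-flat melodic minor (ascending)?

Scale degree 5 of Eb melodic minor (ascending) is Bb.
An augmented third (5 semitones) above Bb lands on the letter D, giving D#.

D#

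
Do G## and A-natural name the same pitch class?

Yes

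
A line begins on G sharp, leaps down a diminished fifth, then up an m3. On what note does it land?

E#

A diminished fifth down from G# is C## (letter C, 6 semitones down).
A minor third up from C## is E# (letter E, 3 semitones up).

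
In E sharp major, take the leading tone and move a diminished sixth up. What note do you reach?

B

The leading tone of E# major is D##.
A diminished sixth (7 semitones) above D## lands on the letter B, giving B.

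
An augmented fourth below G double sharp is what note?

G down a perfect fourth is D, so the target letter is D.
From G##, an augmented fourth is 6 semitones down: D#.

D#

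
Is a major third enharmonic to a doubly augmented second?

A major third spans 4 semitones; a doubly augmented second spans 4.
They are enharmonically equivalent.

Yes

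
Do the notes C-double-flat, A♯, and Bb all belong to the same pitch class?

Cbb is pitch class 10; A# is pitch class 10; Bb is pitch class 10.
All spellings map to pitch class 10, so they are enharmonically equivalent.

Yes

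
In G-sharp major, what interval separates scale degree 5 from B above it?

minor sixth

Scale degree 5 of G# major is D#.
D# up to B: letters D→B make it a sixth; 8 semitones makes it minor.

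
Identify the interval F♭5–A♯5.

doubly augmented third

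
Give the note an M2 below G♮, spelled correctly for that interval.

A second below G lands on the letter F.
A major second spans 2 semitones, so G moves to pitch class 5. On the letter F that is F.

F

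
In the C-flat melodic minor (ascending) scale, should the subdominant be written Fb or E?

Fb

Each scale degree takes a distinct letter name. Degree 4 of a scale on C must use the letter F.
Fb and E are enharmonically the same pitch, but only Fb uses the letter F, so it is the correct spelling here.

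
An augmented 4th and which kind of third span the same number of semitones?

An augmented fourth spans 6 semitones.
A third spanning 6 semitones is doubly augmented (the major third is 4).

doubly augmented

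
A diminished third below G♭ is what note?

E

A third below G lands on the letter E.
A diminished third spans 2 semitones, so Gb moves to pitch class 4. On the letter E that is E.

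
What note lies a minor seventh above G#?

F#

A seventh above G lands on the letter F.
A minor seventh spans 10 semitones, so G# moves to pitch class 6. On the letter F that is F#.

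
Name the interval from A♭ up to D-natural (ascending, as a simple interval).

Counting letters A–B–C–D gives a fourth.
Ab→D = 6 semitones, 1 wider than the perfect fourth (5), so augmented.

augmented fourth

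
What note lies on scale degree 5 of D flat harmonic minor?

Ab

The Db harmonic minor scale runs Db Eb Fb Gb Ab Bbb C.
Degree 5 is Ab.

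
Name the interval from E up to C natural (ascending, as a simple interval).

The letter names run E→C, a span of 5 letter steps, so the interval is some kind of sixth.
E to C is 8 semitones. A major sixth is 9, so 8 makes it minor.

minor sixth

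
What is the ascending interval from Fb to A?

augmented third

Counting letters F–G–A gives a third.
Fb→A = 5 semitones, 1 wider than the major third (4), so augmented.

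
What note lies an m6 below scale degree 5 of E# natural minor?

Scale degree 5 of E# natural minor is B#.
A minor sixth (8 semitones) below B# lands on the letter D, giving D##.

D##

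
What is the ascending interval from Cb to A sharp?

doubly augmented sixth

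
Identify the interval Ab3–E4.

augmented fifth

The letter names run A→E, a span of 4 letter steps, so the interval is some kind of fifth.
Ab to E is 8 semitones. A perfect fifth is 7, so 8 makes it augmented.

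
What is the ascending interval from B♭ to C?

major second

The letter names run B→C, a span of 1 letter step, so the interval is some kind of second.
Bb to C is 2 semitones. A major second is 2, so 2 makes it major.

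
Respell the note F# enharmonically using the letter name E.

F# is pitch class 6. The letter E alone is pitch class 4.
To reach pitch class 6 from E requires an offset of +2 semitones, i.e. double sharp: E##.

E##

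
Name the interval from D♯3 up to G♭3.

doubly diminished fourth

Counting letters D–E–F–G gives a fourth.
D#→Gb = 3 semitones, 2 narrower than the perfect fourth (5), so doubly diminished.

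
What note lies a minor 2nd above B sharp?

C#

A second above B lands on the letter C.
A minor second spans 1 semitone, so B# moves to pitch class 1. On the letter C that is C#.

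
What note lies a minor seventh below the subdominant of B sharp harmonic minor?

F##

The subdominant of B# harmonic minor is E#.
A minor seventh (10 semitones) below E# lands on the letter F, giving F##.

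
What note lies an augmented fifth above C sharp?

G##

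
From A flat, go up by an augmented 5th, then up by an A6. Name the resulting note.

An augmented fifth up from Ab is E (letter E, 8 semitones up).
An augmented sixth up from E is C## (letter C, 10 semitones up).

C##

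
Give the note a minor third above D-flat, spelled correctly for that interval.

Fb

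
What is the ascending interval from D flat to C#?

augmented seventh

Counting letters D–E–F–G–A–B–C gives a seventh.
Db→C# = 12 semitones, 1 wider than the major seventh (11), so augmented.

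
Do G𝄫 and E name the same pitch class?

No

Two spellings are enharmonically equivalent only if they share a pitch class.
Here Gbb → 5, E → 4; 4 ≠ 5, so they are not.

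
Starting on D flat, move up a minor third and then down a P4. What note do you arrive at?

A minor third up from Db is Fb (letter F, 3 semitones up).
A perfect fourth down from Fb is Cb (letter C, 5 semitones down).

Cb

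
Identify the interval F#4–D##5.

augmented sixth

The letter names run F→D, a span of 5 letter steps, so the interval is some kind of sixth.
F# to D## is 10 semitones. A major sixth is 9, so 10 makes it augmented.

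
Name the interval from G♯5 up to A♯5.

major second

The letter names run G→A, a span of 1 letter step, so the interval is some kind of second.
G# to A# is 2 semitones. A major second is 2, so 2 makes it major.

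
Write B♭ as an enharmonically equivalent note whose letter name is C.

Cbb

Bb is pitch class 10. The letter C alone is pitch class 0.
To reach pitch class 10 from C requires an offset of -2 semitones, i.e. double flat: Cbb.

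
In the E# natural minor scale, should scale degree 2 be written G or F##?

Each scale degree takes a distinct letter name. Degree 2 of a scale on E must use the letter F.
F## and G are enharmonically the same pitch, but only F## uses the letter F, so it is the correct spelling here.

F##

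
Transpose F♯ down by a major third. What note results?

F down a major third is Db, so the target letter is D.
From F#, a major third is 4 semitones down: D.

D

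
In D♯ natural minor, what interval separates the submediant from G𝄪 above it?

The submediant of D# natural minor is B.
B up to G##: letters B→G make it a sixth; 10 semitones makes it augmented.

augmented sixth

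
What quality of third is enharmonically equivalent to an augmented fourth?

An augmented fourth spans 6 semitones.
A third spanning 6 semitones is doubly augmented (the major third is 4).

doubly augmented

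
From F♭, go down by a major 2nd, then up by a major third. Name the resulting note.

A major second down from Fb is Ebb (letter E, 2 semitones down).
A major third up from Ebb is Gb (letter G, 4 semitones up).

Gb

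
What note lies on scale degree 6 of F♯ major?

Degree 6 takes the letter 5 steps above F, which is D.
In major, degree 6 sits 9 semitones above the tonic. F# + 9 semitones is pitch class 3, spelled on D as D#.

D#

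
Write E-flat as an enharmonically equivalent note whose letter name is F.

Fbb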